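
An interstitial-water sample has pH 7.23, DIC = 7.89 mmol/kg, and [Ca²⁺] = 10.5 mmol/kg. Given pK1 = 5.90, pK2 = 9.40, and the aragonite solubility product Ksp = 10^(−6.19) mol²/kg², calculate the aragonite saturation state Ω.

α₂ = 1 / (1 + [H⁺]/K2 + [H⁺]²/(K1K2)) = 1 / (1 + 10^+2.17 + 10^+0.84)
   = 1 / (1 + 147.91 + 6.9183) = 1/155.83 = 0.006417
[CO3²⁻] = α₂ × DIC = 0.006417 × 7.89 = 0.05063 mmol/kg
Ksp = 10^(−6.19) = 6.457×10^-7
Ω = [Ca²⁺][CO3²⁻]/Ksp = (10.5×10^-3)(5.063×10^-5) / 6.457×10^-7 = 0.823

Ω = 0.823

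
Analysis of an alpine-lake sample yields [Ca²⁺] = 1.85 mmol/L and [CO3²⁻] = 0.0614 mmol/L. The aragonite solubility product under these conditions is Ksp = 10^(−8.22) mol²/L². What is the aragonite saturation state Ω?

Ω = 18.9

Ksp = 10^(−8.22) = 6.026×10^-9
Ω = [Ca²⁺][CO3²⁻]/Ksp = (1.85×10^-3)(0.0614×10^-3) / 6.026×10^-9 = 18.9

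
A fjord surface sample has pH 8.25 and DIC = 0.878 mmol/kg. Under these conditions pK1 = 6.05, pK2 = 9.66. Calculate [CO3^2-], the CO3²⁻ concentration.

[CO3²⁻] = 0.0327 mmol/kg

α₂ = 1 / (1 + [H⁺]/K2 + [H⁺]²/(K1K2)) = 1 / (1 + 10^+1.41 + 10^-0.79)
   = 1 / (1 + 25.704 + 0.16218) = 1/26.866 = 0.03722
[CO3²⁻] = α₂ × DIC = 0.03722 × 0.878 = 0.0327 mmol/kg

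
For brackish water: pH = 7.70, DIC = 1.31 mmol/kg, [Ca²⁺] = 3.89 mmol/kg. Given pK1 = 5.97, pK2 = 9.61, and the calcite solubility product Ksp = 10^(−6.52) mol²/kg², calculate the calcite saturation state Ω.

Ω = 0.201

α₂ = 1 / (1 + [H⁺]/K2 + [H⁺]²/(K1K2)) = 1 / (1 + 10^+1.91 + 10^+0.18)
   = 1 / (1 + 81.283 + 1.5136) = 1/83.797 = 0.01193
[CO3²⁻] = α₂ × DIC = 0.01193 × 1.31 = 0.01563 mmol/kg = 15.63 μmol/kg
Ksp = 10^(−6.52) = 3.020×10^-7
Ω = [Ca²⁺][CO3²⁻]/Ksp = (3.89×10^-3)(1.563×10^-5) / 3.020×10^-7 = 0.201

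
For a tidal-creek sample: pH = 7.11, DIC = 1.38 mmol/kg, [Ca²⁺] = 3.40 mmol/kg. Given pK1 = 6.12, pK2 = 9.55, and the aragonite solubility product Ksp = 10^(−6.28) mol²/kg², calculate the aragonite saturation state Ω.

Ω = 0.0294

α₂ = 1 / (1 + [H⁺]/K2 + [H⁺]²/(K1K2)) = 1 / (1 + 10^+2.44 + 10^+1.45)
   = 1 / (1 + 275.42 + 28.184) = 1/304.61 = 0.003283
[CO3²⁻] = α₂ × DIC = 0.003283 × 1.38 = 0.004530 mmol/kg = 4.530 μmol/kg
Ksp = 10^(−6.28) = 5.248×10^-7
Ω = [Ca²⁺][CO3²⁻]/Ksp = (3.40×10^-3)(4.530×10^-6) / 5.248×10^-7 = 0.0294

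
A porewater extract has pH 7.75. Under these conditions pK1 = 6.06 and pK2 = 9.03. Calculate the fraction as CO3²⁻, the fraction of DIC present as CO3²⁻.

α₂ = 0.0489

α₂ = 1 / (1 + [H⁺]/K2 + [H⁺]²/(K1K2)) = 1 / (1 + 10^+1.28 + 10^-0.41)
   = 1 / (1 + 19.055 + 0.38905) = 1/20.444 = 0.04891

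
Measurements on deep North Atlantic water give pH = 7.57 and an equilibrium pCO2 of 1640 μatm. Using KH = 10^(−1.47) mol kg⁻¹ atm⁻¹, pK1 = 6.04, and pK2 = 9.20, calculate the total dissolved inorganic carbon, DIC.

[CO2*] = KH · pCO2 = 10^(−1.47) × 1640×10^-6 = 5.557×10^-5 mol/kg
α₀ = 1/(1 + K1/[H⁺] + K1K2/[H⁺]²) = 1/(1 + 10^+1.53 + 10^-0.10) = 0.02803
DIC = [CO2*]/α₀ = 5.557×10^-5 / 0.02803 = 1.98 mmol/kg

DIC = 1.98 mmol/kg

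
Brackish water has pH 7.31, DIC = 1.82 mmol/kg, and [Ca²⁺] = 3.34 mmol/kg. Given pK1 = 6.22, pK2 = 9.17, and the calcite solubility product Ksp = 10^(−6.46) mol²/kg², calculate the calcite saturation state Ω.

Ω = 0.221

α₂ = 1 / (1 + [H⁺]/K2 + [H⁺]²/(K1K2)) = 1 / (1 + 10^+1.86 + 10^+0.77)
   = 1 / (1 + 72.444 + 5.8884) = 1/79.332 = 0.01261
[CO3²⁻] = α₂ × DIC = 0.01261 × 1.82 = 0.02294 mmol/kg
Ksp = 10^(−6.46) = 3.467×10^-7
Ω = [Ca²⁺][CO3²⁻]/Ksp = (3.34×10^-3)(2.294×10^-5) / 3.467×10^-7 = 0.221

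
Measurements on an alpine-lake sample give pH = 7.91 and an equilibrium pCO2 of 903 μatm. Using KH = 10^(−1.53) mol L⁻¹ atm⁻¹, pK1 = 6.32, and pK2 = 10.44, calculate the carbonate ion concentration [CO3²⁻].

[CO2*] = KH · pCO2 = 10^(−1.53) × 903×10^-6 = 2.665×10^-5 mol/L
α₀ = 1/(1 + K1/[H⁺] + K1K2/[H⁺]²) = 1/(1 + 10^+1.59 + 10^-0.94) = 0.02499
DIC = [CO2*]/α₀ = 2.665×10^-5 / 0.02499 = 1.066 mmol/L
[CO3²⁻] = α₂·DIC; α₂ = 0.002869, so [CO3²⁻] = 0.002869 × 1.066 = 0.00306 mmol/L = 3.06 μmol/L

[CO3²⁻] = 3.06 μmol/L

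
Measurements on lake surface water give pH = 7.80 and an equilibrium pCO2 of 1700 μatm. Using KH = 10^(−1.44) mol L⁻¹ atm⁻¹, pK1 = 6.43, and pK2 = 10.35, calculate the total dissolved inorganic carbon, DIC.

DIC = 1.51 mmol/L

[CO2*] = KH · pCO2 = 10^(−1.44) × 1700×10^-6 = 6.172×10^-5 mol/L
α₀ = 1/(1 + K1/[H⁺] + K1K2/[H⁺]²) = 1/(1 + 10^+1.37 + 10^-1.18) = 0.04080
DIC = [CO2*]/α₀ = 6.172×10^-5 / 0.04080 = 1.51 mmol/L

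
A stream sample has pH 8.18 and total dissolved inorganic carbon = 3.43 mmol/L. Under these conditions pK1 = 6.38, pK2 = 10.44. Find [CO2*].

[CO2*] = 0.0532 mmol/L

α₀ = 1 / (1 + K1/[H⁺] + K1K2/[H⁺]²) = 1 / (1 + 10^+1.80 + 10^-0.46)
   = 1 / (1 + 63.096 + 0.34674) = 1/64.442 = 0.01552
[CO2*] = α₀ × DIC = 0.01552 × 3.43 = 0.0532 mmol/L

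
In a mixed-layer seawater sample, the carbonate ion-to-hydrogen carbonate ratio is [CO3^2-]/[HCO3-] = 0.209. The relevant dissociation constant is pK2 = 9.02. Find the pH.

pH = 8.34

From K2 = [H⁺][CO3^2-]/[HCO3-]:  pH = pK2 + log₁₀([CO3^2-]/[HCO3-])
log₁₀(0.209) = -0.680
pH = 9.02 + (-0.680) = 8.34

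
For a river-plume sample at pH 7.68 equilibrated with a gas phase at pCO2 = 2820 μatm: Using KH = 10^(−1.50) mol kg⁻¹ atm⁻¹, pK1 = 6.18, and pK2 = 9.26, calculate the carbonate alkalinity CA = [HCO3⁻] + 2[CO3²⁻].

[CO2*] = KH · pCO2 = 10^(−1.50) × 2820×10^-6 = 8.918×10^-5 mol/kg
α₀ = 1/(1 + K1/[H⁺] + K1K2/[H⁺]²) = 1/(1 + 10^+1.50 + 10^-0.08) = 0.02989
DIC = [CO2*]/α₀ = 8.918×10^-5 / 0.02989 = 2.983 mmol/kg
CA = (α₁ + 2α₂)·DIC = (0.9452 + 2×0.02486) × 2.983 = 2.97 mmol/kg

CA = 2.97 mmol/kg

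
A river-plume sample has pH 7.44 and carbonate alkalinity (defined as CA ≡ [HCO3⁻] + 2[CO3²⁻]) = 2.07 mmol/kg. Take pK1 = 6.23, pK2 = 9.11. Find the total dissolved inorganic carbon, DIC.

DIC = 2.15 mmol/kg

CA = [HCO3⁻] + 2[CO3²⁻] = (α₁ + 2α₂)·DIC
At pH 7.44: [H⁺]/K1 = 10^-1.21 = 0.061660, K2/[H⁺] = 10^-1.67 = 0.021380
α₁ = 1/(1 + 0.061660 + 0.021380) = 1/1.0830 = 0.9233; α₂ = α₁·K2/[H⁺] = 0.01974
α₁ + 2α₂ = 0.9628
DIC = CA / (α₁ + 2α₂) = 2.07 / 0.9628 = 2.15 mmol/kg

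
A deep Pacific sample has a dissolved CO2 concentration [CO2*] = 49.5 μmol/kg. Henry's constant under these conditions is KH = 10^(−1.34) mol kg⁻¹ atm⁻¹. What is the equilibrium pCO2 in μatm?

pCO2 = 1080 μatm

KH = 10^(−1.34) = 4.571×10^-2 mol kg⁻¹ atm⁻¹
pCO2 = [CO2*]/KH = 49.5×10^-6 / 4.571×10^-2 = 1.08×10^-3 atm = 1080 μatm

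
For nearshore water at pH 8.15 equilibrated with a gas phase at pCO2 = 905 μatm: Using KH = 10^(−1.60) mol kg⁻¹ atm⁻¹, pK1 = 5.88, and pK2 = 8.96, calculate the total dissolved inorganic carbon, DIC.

DIC = 4.91 mmol/kg

[CO2*] = KH · pCO2 = 10^(−1.60) × 905×10^-6 = 2.273×10^-5 mol/kg
α₀ = 1/(1 + K1/[H⁺] + K1K2/[H⁺]²) = 1/(1 + 10^+2.27 + 10^+1.46) = 0.004629
DIC = [CO2*]/α₀ = 2.273×10^-5 / 0.004629 = 4.91 mmol/kg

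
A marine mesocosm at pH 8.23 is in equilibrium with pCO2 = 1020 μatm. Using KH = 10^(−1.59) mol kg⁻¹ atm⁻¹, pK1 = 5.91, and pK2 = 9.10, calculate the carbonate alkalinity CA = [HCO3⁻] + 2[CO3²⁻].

[CO2*] = KH · pCO2 = 10^(−1.59) × 1020×10^-6 = 2.622×10^-5 mol/kg
α₀ = 1/(1 + K1/[H⁺] + K1K2/[H⁺]²) = 1/(1 + 10^+2.32 + 10^+1.45) = 0.004200
DIC = [CO2*]/α₀ = 2.622×10^-5 / 0.004200 = 6.243 mmol/kg
CA = (α₁ + 2α₂)·DIC = (0.8774 + 2×0.1184) × 6.243 = 6.96 mmol/kg

CA = 6.96 mmol/kg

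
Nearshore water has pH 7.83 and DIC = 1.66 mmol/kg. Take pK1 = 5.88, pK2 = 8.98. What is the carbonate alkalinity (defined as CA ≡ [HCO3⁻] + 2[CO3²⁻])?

CA = [HCO3⁻] + 2[CO3²⁻] = (α₁ + 2α₂)·DIC
At pH 7.83: [H⁺]/K1 = 10^-1.95 = 0.011220, K2/[H⁺] = 10^-1.15 = 0.070795
α₁ = 1/(1 + 0.011220 + 0.070795) = 1/1.0820 = 0.9242; α₂ = α₁·K2/[H⁺] = 0.06543
α₁ + 2α₂ = 1.0551
CA = 1.0551 × 1.66 = 1.75 mmol/kg

CA = 1.75 mmol/kg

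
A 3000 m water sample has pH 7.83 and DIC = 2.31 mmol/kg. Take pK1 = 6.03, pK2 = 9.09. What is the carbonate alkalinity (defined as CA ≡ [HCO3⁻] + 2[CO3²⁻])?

CA = 2.39 mmol/kg

CA = [HCO3⁻] + 2[CO3²⁻] = (α₁ + 2α₂)·DIC
At pH 7.83: [H⁺]/K1 = 10^-1.80 = 0.015849, K2/[H⁺] = 10^-1.26 = 0.054954
α₁ = 1/(1 + 0.015849 + 0.054954) = 1/1.0708 = 0.9339; α₂ = α₁·K2/[H⁺] = 0.05132
α₁ + 2α₂ = 1.0365
CA = 1.0365 × 2.31 = 2.39 mmol/kg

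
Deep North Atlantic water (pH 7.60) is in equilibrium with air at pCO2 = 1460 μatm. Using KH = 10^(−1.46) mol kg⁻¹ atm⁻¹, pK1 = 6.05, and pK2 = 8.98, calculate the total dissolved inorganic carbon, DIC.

[CO2*] = KH · pCO2 = 10^(−1.46) × 1460×10^-6 = 5.062×10^-5 mol/kg
α₀ = 1/(1 + K1/[H⁺] + K1K2/[H⁺]²) = 1/(1 + 10^+1.55 + 10^+0.17) = 0.02634
DIC = [CO2*]/α₀ = 5.062×10^-5 / 0.02634 = 1.92 mmol/kg

DIC = 1.92 mmol/kg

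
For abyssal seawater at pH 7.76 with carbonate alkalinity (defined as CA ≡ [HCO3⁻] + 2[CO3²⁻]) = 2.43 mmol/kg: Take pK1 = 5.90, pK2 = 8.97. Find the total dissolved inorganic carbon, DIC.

CA = [HCO3⁻] + 2[CO3²⁻] = (α₁ + 2α₂)·DIC
At pH 7.76: [H⁺]/K1 = 10^-1.86 = 0.013804, K2/[H⁺] = 10^-1.21 = 0.061660
α₁ = 1/(1 + 0.013804 + 0.061660) = 1/1.0755 = 0.9298; α₂ = α₁·K2/[H⁺] = 0.05733
α₁ + 2α₂ = 1.0445
DIC = CA / (α₁ + 2α₂) = 2.43 / 1.0445 = 2.33 mmol/kg

DIC = 2.33 mmol/kg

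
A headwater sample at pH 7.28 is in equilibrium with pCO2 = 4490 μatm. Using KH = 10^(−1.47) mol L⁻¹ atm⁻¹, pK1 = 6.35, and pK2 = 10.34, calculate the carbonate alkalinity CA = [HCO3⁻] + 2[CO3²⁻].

CA = 1.30 mmol/L

[CO2*] = KH · pCO2 = 10^(−1.47) × 4490×10^-6 = 1.521×10^-4 mol/L
α₀ = 1/(1 + K1/[H⁺] + K1K2/[H⁺]²) = 1/(1 + 10^+0.93 + 10^-2.13) = 0.1051
DIC = [CO2*]/α₀ = 1.521×10^-4 / 0.1051 = 1.448 mmol/L
CA = (α₁ + 2α₂)·DIC = (0.8942 + 2×0.0007788) × 1.448 = 1.30 mmol/L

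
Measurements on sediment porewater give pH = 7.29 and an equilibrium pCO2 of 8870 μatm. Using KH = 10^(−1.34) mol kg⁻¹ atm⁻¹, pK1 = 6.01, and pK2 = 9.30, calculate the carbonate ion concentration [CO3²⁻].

[CO3²⁻] = 0.0755 mmol/kg

[CO2*] = KH · pCO2 = 10^(−1.34) × 8870×10^-6 = 4.054×10^-4 mol/kg
α₀ = 1/(1 + K1/[H⁺] + K1K2/[H⁺]²) = 1/(1 + 10^+1.28 + 10^-0.73) = 0.04941
DIC = [CO2*]/α₀ = 4.054×10^-4 / 0.04941 = 8.206 mmol/kg
[CO3²⁻] = α₂·DIC; α₂ = 0.009200, so [CO3²⁻] = 0.009200 × 8.206 = 0.0755 mmol/kg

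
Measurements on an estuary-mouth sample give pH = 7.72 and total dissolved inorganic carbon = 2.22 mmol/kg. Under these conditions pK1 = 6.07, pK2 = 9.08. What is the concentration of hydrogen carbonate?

α₁ = 1 / (1 + [H⁺]/K1 + K2/[H⁺]) = 1 / (1 + 10^-1.65 + 10^-1.36)
   = 1 / (1 + 0.022387 + 0.043652) = 1/1.0660 = 0.9381
[HCO3⁻] = α₁ × DIC = 0.9381 × 2.22 = 2.08 mmol/kg

[HCO3⁻] = 2.08 mmol/kg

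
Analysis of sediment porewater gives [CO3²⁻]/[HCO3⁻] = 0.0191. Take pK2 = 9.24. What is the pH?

From K2 = [H⁺][CO3²⁻]/[HCO3⁻]:  pH = pK2 + log₁₀([CO3²⁻]/[HCO3⁻])
log₁₀(0.0191) = -1.719
pH = 9.24 + (-1.719) = 7.52

pH = 7.52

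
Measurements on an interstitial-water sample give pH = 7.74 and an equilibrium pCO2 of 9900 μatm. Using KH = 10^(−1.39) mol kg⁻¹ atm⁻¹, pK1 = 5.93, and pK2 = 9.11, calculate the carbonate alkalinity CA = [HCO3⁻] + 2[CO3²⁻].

CA = 28.3 mmol/kg

[CO2*] = KH · pCO2 = 10^(−1.39) × 9900×10^-6 = 4.033×10^-4 mol/kg
α₀ = 1/(1 + K1/[H⁺] + K1K2/[H⁺]²) = 1/(1 + 10^+1.81 + 10^+0.44) = 0.01464
DIC = [CO2*]/α₀ = 4.033×10^-4 / 0.01464 = 27.55 mmol/kg
CA = (α₁ + 2α₂)·DIC = (0.9450 + 2×0.04031) × 27.55 = 28.3 mmol/kg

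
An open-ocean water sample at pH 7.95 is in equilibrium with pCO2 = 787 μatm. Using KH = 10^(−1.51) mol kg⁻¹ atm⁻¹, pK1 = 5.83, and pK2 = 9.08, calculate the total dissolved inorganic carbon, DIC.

[CO2*] = KH · pCO2 = 10^(−1.51) × 787×10^-6 = 2.432×10^-5 mol/kg
α₀ = 1/(1 + K1/[H⁺] + K1K2/[H⁺]²) = 1/(1 + 10^+2.12 + 10^+0.99) = 0.007013
DIC = [CO2*]/α₀ = 2.432×10^-5 / 0.007013 = 3.47 mmol/kg

DIC = 3.47 mmol/kg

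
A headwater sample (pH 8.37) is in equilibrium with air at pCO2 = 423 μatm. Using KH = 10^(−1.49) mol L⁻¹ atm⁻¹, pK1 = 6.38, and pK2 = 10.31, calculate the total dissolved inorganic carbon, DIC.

DIC = 1.37 mmol/L

[CO2*] = KH · pCO2 = 10^(−1.49) × 423×10^-6 = 1.369×10^-5 mol/L
α₀ = 1/(1 + K1/[H⁺] + K1K2/[H⁺]²) = 1/(1 + 10^+1.99 + 10^+0.05) = 0.01002
DIC = [CO2*]/α₀ = 1.369×10^-5 / 0.01002 = 1.37 mmol/L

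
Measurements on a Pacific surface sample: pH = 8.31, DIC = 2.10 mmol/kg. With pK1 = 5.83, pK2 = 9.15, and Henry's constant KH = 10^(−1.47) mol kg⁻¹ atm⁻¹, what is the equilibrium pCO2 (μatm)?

α₀ = 1 / (1 + K1/[H⁺] + K1K2/[H⁺]²) = 1 / (1 + 10^+2.48 + 10^+1.64)
   = 1 / (1 + 302.00 + 43.652) = 1/346.65 = 0.002885
[CO2*] = α₀ × DIC = 0.002885 × 2.10 = 0.006058 mmol/kg = 6.058 μmol/kg
pCO2 = [CO2*]/KH = 6.058×10^-6 / 3.388×10^-2 = 179 μatm

pCO2 = 179 μatm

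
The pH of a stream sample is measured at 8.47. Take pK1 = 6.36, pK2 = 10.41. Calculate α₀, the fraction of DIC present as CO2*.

α₀ = 1 / (1 + K1/[H⁺] + K1K2/[H⁺]²) = 1 / (1 + 10^+2.11 + 10^+0.17)
   = 1 / (1 + 128.82 + 1.4791) = 1/131.30 = 0.007616

α₀ = 0.00762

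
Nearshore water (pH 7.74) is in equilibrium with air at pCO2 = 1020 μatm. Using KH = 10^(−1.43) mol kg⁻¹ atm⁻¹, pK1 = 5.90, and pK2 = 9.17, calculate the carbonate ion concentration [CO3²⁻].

[CO3²⁻] = 0.0974 mmol/kg

[CO2*] = KH · pCO2 = 10^(−1.43) × 1020×10^-6 = 3.790×10^-5 mol/kg
α₀ = 1/(1 + K1/[H⁺] + K1K2/[H⁺]²) = 1/(1 + 10^+1.84 + 10^+0.41) = 0.01375
DIC = [CO2*]/α₀ = 3.790×10^-5 / 0.01375 = 2.757 mmol/kg
[CO3²⁻] = α₂·DIC; α₂ = 0.03533, so [CO3²⁻] = 0.03533 × 2.757 = 0.0974 mmol/kg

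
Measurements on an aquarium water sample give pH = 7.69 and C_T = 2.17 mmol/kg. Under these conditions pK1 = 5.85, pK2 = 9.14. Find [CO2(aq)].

α₀ = 1 / (1 + K1/[H⁺] + K1K2/[H⁺]²) = 1 / (1 + 10^+1.84 + 10^+0.39)
   = 1 / (1 + 69.183 + 2.4547) = 1/72.638 = 0.01377
[CO2*] = α₀ × DIC = 0.01377 × 2.17 = 0.0299 mmol/kg

[CO2*] = 0.0299 mmol/kg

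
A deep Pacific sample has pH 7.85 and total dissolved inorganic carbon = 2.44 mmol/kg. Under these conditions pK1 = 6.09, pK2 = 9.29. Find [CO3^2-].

[CO3²⁻] = 0.0841 mmol/kg

α₂ = 1 / (1 + [H⁺]/K2 + [H⁺]²/(K1K2)) = 1 / (1 + 10^+1.44 + 10^-0.32)
   = 1 / (1 + 27.542 + 0.47863) = 1/29.021 = 0.03446
[CO3²⁻] = α₂ × DIC = 0.03446 × 2.44 = 0.0841 mmol/kg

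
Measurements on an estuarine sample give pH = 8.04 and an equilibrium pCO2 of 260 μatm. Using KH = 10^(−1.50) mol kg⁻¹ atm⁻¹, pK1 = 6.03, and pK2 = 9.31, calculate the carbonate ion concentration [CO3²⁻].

[CO3²⁻] = 0.0452 mmol/kg

[CO2*] = KH · pCO2 = 10^(−1.50) × 260×10^-6 = 8.222×10^-6 mol/kg
α₀ = 1/(1 + K1/[H⁺] + K1K2/[H⁺]²) = 1/(1 + 10^+2.01 + 10^+0.74) = 0.009189
DIC = [CO2*]/α₀ = 8.222×10^-6 / 0.009189 = 0.8947 mmol/kg
[CO3²⁻] = α₂·DIC; α₂ = 0.05050, so [CO3²⁻] = 0.05050 × 0.8947 = 0.0452 mmol/kg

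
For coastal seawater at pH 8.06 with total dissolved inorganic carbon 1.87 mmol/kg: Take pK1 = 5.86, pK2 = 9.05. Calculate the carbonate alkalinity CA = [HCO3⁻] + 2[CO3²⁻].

CA = [HCO3⁻] + 2[CO3²⁻] = (α₁ + 2α₂)·DIC
At pH 8.06: [H⁺]/K1 = 10^-2.20 = 0.0063096, K2/[H⁺] = 10^-0.99 = 0.10233
α₁ = 1/(1 + 0.0063096 + 0.10233) = 1/1.1086 = 0.9020; α₂ = α₁·K2/[H⁺] = 0.09230
α₁ + 2α₂ = 1.0866
CA = 1.0866 × 1.87 = 2.03 mmol/kg

CA = 2.03 mmol/kg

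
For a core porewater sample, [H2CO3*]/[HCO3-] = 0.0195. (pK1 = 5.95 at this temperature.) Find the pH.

From K1 = [H⁺][HCO3-]/[H2CO3*]:  pH = pK1 − log₁₀([H2CO3*]/[HCO3-])
log₁₀(0.0195) = -1.710
pH = 5.95 − (-1.710) = 7.66

pH = 7.66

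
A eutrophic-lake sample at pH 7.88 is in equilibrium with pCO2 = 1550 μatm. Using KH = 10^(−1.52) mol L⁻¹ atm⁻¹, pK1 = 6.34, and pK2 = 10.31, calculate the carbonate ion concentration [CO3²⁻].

[CO3²⁻] = 6.03 μmol/L

[CO2*] = KH · pCO2 = 10^(−1.52) × 1550×10^-6 = 4.681×10^-5 mol/L
α₀ = 1/(1 + K1/[H⁺] + K1K2/[H⁺]²) = 1/(1 + 10^+1.54 + 10^-0.89) = 0.02793
DIC = [CO2*]/α₀ = 4.681×10^-5 / 0.02793 = 1.676 mmol/L
[CO3²⁻] = α₂·DIC; α₂ = 0.003598, so [CO3²⁻] = 0.003598 × 1.676 = 0.00603 mmol/L = 6.03 μmol/L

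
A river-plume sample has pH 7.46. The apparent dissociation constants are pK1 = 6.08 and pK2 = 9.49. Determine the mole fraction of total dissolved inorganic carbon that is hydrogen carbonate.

α₁ = 1 / (1 + [H⁺]/K1 + K2/[H⁺]) = 1 / (1 + 10^-1.38 + 10^-2.03)
   = 1 / (1 + 0.041687 + 0.0093325) = 1/1.0510 = 0.9515

α₁ = 0.951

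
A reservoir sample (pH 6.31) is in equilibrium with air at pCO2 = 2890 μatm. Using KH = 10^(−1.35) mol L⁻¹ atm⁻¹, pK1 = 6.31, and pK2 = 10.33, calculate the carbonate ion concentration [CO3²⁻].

[CO3²⁻] = 0.0123 μmol/L

[CO2*] = KH · pCO2 = 10^(−1.35) × 2890×10^-6 = 1.291×10^-4 mol/L
α₀ = 1/(1 + K1/[H⁺] + K1K2/[H⁺]²) = 1/(1 + 10^+0.00 + 10^-4.02) = 0.5000
DIC = [CO2*]/α₀ = 1.291×10^-4 / 0.5000 = 0.2582 mmol/L
[CO3²⁻] = α₂·DIC; α₂ = 4.775×10^-5, so [CO3²⁻] = 4.775×10^-5 × 0.2582 = 1.23×10^-5 mmol/L = 0.0123 μmol/L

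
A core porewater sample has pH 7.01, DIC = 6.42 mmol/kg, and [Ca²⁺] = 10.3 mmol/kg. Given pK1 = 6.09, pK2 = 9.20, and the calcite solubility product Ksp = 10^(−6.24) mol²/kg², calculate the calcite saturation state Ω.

α₂ = 1 / (1 + [H⁺]/K2 + [H⁺]²/(K1K2)) = 1 / (1 + 10^+2.19 + 10^+1.27)
   = 1 / (1 + 154.88 + 18.621) = 1/174.50 = 0.005731
[CO3²⁻] = α₂ × DIC = 0.005731 × 6.42 = 0.03679 mmol/kg
Ksp = 10^(−6.24) = 5.754×10^-7
Ω = [Ca²⁺][CO3²⁻]/Ksp = (10.3×10^-3)(3.679×10^-5) / 5.754×10^-7 = 0.659

Ω = 0.659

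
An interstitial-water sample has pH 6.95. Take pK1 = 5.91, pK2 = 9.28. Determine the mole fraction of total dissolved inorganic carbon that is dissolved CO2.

α₀ = 0.0832

α₀ = 1 / (1 + K1/[H⁺] + K1K2/[H⁺]²) = 1 / (1 + 10^+1.04 + 10^-1.29)
   = 1 / (1 + 10.965 + 0.051286) = 1/12.016 = 0.08322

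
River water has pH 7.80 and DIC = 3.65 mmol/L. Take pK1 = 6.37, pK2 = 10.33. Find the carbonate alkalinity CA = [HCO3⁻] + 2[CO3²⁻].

CA = 3.53 mmol/L

CA = [HCO3⁻] + 2[CO3²⁻] = (α₁ + 2α₂)·DIC
At pH 7.80: [H⁺]/K1 = 10^-1.43 = 0.037154, K2/[H⁺] = 10^-2.53 = 0.0029512
α₁ = 1/(1 + 0.037154 + 0.0029512) = 1/1.0401 = 0.9614; α₂ = α₁·K2/[H⁺] = 0.002837
α₁ + 2α₂ = 0.9671
CA = 0.9671 × 3.65 = 3.53 mmol/L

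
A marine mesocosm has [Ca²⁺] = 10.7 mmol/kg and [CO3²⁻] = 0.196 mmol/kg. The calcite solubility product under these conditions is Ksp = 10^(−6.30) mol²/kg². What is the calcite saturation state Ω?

Ksp = 10^(−6.30) = 5.012×10^-7
Ω = [Ca²⁺][CO3²⁻]/Ksp = (10.7×10^-3)(0.196×10^-3) / 5.012×10^-7 = 4.18

Ω = 4.18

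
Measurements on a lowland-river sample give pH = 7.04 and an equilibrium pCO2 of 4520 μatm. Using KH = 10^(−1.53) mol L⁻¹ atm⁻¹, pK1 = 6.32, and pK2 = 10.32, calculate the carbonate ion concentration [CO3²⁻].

[CO2*] = KH · pCO2 = 10^(−1.53) × 4520×10^-6 = 1.334×10^-4 mol/L
α₀ = 1/(1 + K1/[H⁺] + K1K2/[H⁺]²) = 1/(1 + 10^+0.72 + 10^-2.56) = 0.1600
DIC = [CO2*]/α₀ = 1.334×10^-4 / 0.1600 = 0.8338 mmol/L
[CO3²⁻] = α₂·DIC; α₂ = 0.0004406, so [CO3²⁻] = 0.0004406 × 0.8338 = 0.000367 mmol/L = 0.367 μmol/L

[CO3²⁻] = 0.367 μmol/L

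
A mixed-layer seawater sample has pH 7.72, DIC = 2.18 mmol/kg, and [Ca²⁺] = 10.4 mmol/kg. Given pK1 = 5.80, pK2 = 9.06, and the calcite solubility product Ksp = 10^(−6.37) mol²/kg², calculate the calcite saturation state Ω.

α₂ = 1 / (1 + [H⁺]/K2 + [H⁺]²/(K1K2)) = 1 / (1 + 10^+1.34 + 10^-0.58)
   = 1 / (1 + 21.878 + 0.26303) = 1/23.141 = 0.04321
[CO3²⁻] = α₂ × DIC = 0.04321 × 2.18 = 0.09421 mmol/kg
Ksp = 10^(−6.37) = 4.266×10^-7
Ω = [Ca²⁺][CO3²⁻]/Ksp = (10.4×10^-3)(9.421×10^-5) / 4.266×10^-7 = 2.30

Ω = 2.30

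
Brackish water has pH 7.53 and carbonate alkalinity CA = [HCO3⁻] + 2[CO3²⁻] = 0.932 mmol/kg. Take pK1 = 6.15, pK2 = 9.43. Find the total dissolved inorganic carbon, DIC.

CA = [HCO3⁻] + 2[CO3²⁻] = (α₁ + 2α₂)·DIC
At pH 7.53: [H⁺]/K1 = 10^-1.38 = 0.041687, K2/[H⁺] = 10^-1.90 = 0.012589
α₁ = 1/(1 + 0.041687 + 0.012589) = 1/1.0543 = 0.9485; α₂ = α₁·K2/[H⁺] = 0.01194
α₁ + 2α₂ = 0.9724
DIC = CA / (α₁ + 2α₂) = 0.932 / 0.9724 = 0.958 mmol/kg

DIC = 0.958 mmol/kg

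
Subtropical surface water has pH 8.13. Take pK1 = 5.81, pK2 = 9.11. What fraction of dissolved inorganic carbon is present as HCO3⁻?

α₁ = 1 / (1 + [H⁺]/K1 + K2/[H⁺]) = 1 / (1 + 10^-2.32 + 10^-0.98)
   = 1 / (1 + 0.0047863 + 0.10471) = 1/1.1095 = 0.9013

α₁ = 0.901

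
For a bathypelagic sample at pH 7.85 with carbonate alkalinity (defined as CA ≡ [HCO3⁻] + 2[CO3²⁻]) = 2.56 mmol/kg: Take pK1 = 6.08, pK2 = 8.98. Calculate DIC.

DIC = 2.43 mmol/kg

CA = [HCO3⁻] + 2[CO3²⁻] = (α₁ + 2α₂)·DIC
At pH 7.85: [H⁺]/K1 = 10^-1.77 = 0.016982, K2/[H⁺] = 10^-1.13 = 0.074131
α₁ = 1/(1 + 0.016982 + 0.074131) = 1/1.0911 = 0.9165; α₂ = α₁·K2/[H⁺] = 0.06794
α₁ + 2α₂ = 1.0524
DIC = CA / (α₁ + 2α₂) = 2.56 / 1.0524 = 2.43 mmol/kg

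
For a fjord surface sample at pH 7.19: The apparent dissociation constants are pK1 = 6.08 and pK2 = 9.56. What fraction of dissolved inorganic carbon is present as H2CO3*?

α₀ = 0.0717

α₀ = 1 / (1 + K1/[H⁺] + K1K2/[H⁺]²) = 1 / (1 + 10^+1.11 + 10^-1.26)
   = 1 / (1 + 12.882 + 0.054954) = 1/13.937 = 0.07175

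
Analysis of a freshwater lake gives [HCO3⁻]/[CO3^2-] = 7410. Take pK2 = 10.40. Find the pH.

From K2 = [H⁺][CO3^2-]/[HCO3⁻]:  pH = pK2 − log₁₀([HCO3⁻]/[CO3^2-])
log₁₀(7410) = +3.870
pH = 10.40 − (+3.870) = 6.53

pH = 6.53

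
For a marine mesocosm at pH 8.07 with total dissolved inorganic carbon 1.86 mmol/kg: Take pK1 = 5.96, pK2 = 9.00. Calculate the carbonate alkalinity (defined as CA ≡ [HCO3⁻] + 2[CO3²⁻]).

CA = [HCO3⁻] + 2[CO3²⁻] = (α₁ + 2α₂)·DIC
At pH 8.07: [H⁺]/K1 = 10^-2.11 = 0.0077625, K2/[H⁺] = 10^-0.93 = 0.11749
α₁ = 1/(1 + 0.0077625 + 0.11749) = 1/1.1253 = 0.8887; α₂ = α₁·K2/[H⁺] = 0.1044
α₁ + 2α₂ = 1.0975
CA = 1.0975 × 1.86 = 2.04 mmol/kg

CA = 2.04 mmol/kg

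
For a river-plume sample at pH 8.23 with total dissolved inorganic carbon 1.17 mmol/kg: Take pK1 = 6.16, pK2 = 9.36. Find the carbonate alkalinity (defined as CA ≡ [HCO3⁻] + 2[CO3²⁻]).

CA = 1.24 mmol/kg

CA = [HCO3⁻] + 2[CO3²⁻] = (α₁ + 2α₂)·DIC
At pH 8.23: [H⁺]/K1 = 10^-2.07 = 0.0085114, K2/[H⁺] = 10^-1.13 = 0.074131
α₁ = 1/(1 + 0.0085114 + 0.074131) = 1/1.0826 = 0.9237; α₂ = α₁·K2/[H⁺] = 0.06847
α₁ + 2α₂ = 1.0606
CA = 1.0606 × 1.17 = 1.24 mmol/kg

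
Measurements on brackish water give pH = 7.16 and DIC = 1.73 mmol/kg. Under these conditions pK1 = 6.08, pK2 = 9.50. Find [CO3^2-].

α₂ = 1 / (1 + [H⁺]/K2 + [H⁺]²/(K1K2)) = 1 / (1 + 10^+2.34 + 10^+1.26)
   = 1 / (1 + 218.78 + 18.197) = 1/237.97 = 0.004202
[CO3²⁻] = α₂ × DIC = 0.004202 × 1.73 = 0.00727 mmol/kg = 7.27 μmol/kg

[CO3²⁻] = 7.27 μmol/kg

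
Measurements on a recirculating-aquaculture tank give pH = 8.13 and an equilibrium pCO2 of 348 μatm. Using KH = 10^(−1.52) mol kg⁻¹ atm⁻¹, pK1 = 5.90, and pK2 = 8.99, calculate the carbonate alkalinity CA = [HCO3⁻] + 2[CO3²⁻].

[CO2*] = KH · pCO2 = 10^(−1.52) × 348×10^-6 = 1.051×10^-5 mol/kg
α₀ = 1/(1 + K1/[H⁺] + K1K2/[H⁺]²) = 1/(1 + 10^+2.23 + 10^+1.37) = 0.005148
DIC = [CO2*]/α₀ = 1.051×10^-5 / 0.005148 = 2.042 mmol/kg
CA = (α₁ + 2α₂)·DIC = (0.8742 + 2×0.1207) × 2.042 = 2.28 mmol/kg

CA = 2.28 mmol/kg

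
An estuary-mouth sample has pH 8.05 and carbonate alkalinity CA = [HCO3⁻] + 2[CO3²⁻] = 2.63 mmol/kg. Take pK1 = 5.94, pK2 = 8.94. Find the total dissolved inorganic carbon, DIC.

DIC = 2.38 mmol/kg

CA = [HCO3⁻] + 2[CO3²⁻] = (α₁ + 2α₂)·DIC
At pH 8.05: [H⁺]/K1 = 10^-2.11 = 0.0077625, K2/[H⁺] = 10^-0.89 = 0.12882
α₁ = 1/(1 + 0.0077625 + 0.12882) = 1/1.1366 = 0.8798; α₂ = α₁·K2/[H⁺] = 0.1133
α₁ + 2α₂ = 1.1065
DIC = CA / (α₁ + 2α₂) = 2.63 / 1.1065 = 2.38 mmol/kg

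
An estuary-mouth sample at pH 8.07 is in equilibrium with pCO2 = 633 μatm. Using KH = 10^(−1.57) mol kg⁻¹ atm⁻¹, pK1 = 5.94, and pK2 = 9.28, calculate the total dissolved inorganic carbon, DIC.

DIC = 2.46 mmol/kg

[CO2*] = KH · pCO2 = 10^(−1.57) × 633×10^-6 = 1.704×10^-5 mol/kg
α₀ = 1/(1 + K1/[H⁺] + K1K2/[H⁺]²) = 1/(1 + 10^+2.13 + 10^+0.92) = 0.006934
DIC = [CO2*]/α₀ = 1.704×10^-5 / 0.006934 = 2.46 mmol/kg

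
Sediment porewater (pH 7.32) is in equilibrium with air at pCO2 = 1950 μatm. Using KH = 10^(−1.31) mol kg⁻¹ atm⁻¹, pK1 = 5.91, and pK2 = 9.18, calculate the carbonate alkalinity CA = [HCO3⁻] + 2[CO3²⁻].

[CO2*] = KH · pCO2 = 10^(−1.31) × 1950×10^-6 = 9.551×10^-5 mol/kg
α₀ = 1/(1 + K1/[H⁺] + K1K2/[H⁺]²) = 1/(1 + 10^+1.41 + 10^-0.45) = 0.03696
DIC = [CO2*]/α₀ = 9.551×10^-5 / 0.03696 = 2.584 mmol/kg
CA = (α₁ + 2α₂)·DIC = (0.9499 + 2×0.01311) × 2.584 = 2.52 mmol/kg

CA = 2.52 mmol/kg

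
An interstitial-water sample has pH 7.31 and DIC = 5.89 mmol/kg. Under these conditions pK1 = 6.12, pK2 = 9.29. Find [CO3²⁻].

α₂ = 1 / (1 + [H⁺]/K2 + [H⁺]²/(K1K2)) = 1 / (1 + 10^+1.98 + 10^+0.79)
   = 1 / (1 + 95.499 + 6.1660) = 1/102.67 = 0.009740
[CO3²⁻] = α₂ × DIC = 0.009740 × 5.89 = 0.0574 mmol/kg

[CO3²⁻] = 0.0574 mmol/kg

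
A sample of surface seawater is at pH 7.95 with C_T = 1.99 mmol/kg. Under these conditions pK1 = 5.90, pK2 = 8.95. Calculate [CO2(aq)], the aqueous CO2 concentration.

[CO2*] = 16.0 μmol/kg

α₀ = 1 / (1 + K1/[H⁺] + K1K2/[H⁺]²) = 1 / (1 + 10^+2.05 + 10^+1.05)
   = 1 / (1 + 112.20 + 11.220) = 1/124.42 = 0.008037
[CO2*] = α₀ × DIC = 0.008037 × 1.99 = 0.0160 mmol/kg = 16.0 μmol/kg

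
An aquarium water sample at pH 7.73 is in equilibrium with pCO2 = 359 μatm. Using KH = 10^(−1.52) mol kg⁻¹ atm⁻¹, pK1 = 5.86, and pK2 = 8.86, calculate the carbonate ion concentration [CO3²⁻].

[CO2*] = KH · pCO2 = 10^(−1.52) × 359×10^-6 = 1.084×10^-5 mol/kg
α₀ = 1/(1 + K1/[H⁺] + K1K2/[H⁺]²) = 1/(1 + 10^+1.87 + 10^+0.74) = 0.01240
DIC = [CO2*]/α₀ = 1.084×10^-5 / 0.01240 = 0.8741 mmol/kg
[CO3²⁻] = α₂·DIC; α₂ = 0.06816, so [CO3²⁻] = 0.06816 × 0.8741 = 0.0596 mmol/kg

[CO3²⁻] = 0.0596 mmol/kg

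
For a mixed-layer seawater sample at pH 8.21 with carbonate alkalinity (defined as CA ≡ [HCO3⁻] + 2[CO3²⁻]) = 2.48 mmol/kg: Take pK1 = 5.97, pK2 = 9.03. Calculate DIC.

CA = [HCO3⁻] + 2[CO3²⁻] = (α₁ + 2α₂)·DIC
At pH 8.21: [H⁺]/K1 = 10^-2.24 = 0.0057544, K2/[H⁺] = 10^-0.82 = 0.15136
α₁ = 1/(1 + 0.0057544 + 0.15136) = 1/1.1571 = 0.8642; α₂ = α₁·K2/[H⁺] = 0.1308
α₁ + 2α₂ = 1.1258
DIC = CA / (α₁ + 2α₂) = 2.48 / 1.1258 = 2.20 mmol/kg

DIC = 2.20 mmol/kg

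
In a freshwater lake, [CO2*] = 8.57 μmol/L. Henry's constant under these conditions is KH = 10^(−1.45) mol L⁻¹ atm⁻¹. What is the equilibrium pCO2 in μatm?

KH = 10^(−1.45) = 3.548×10^-2 mol L⁻¹ atm⁻¹
pCO2 = [CO2*]/KH = 8.57×10^-6 / 3.548×10^-2 = 2.42×10^-4 atm = 242 μatm

pCO2 = 242 μatm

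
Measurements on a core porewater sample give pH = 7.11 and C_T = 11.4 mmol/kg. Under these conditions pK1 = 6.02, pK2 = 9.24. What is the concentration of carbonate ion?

[CO3²⁻] = 0.0776 mmol/kg

α₂ = 1 / (1 + [H⁺]/K2 + [H⁺]²/(K1K2)) = 1 / (1 + 10^+2.13 + 10^+1.04)
   = 1 / (1 + 134.90 + 10.965) = 1/146.86 = 0.006809
[CO3²⁻] = α₂ × DIC = 0.006809 × 11.4 = 0.0776 mmol/kg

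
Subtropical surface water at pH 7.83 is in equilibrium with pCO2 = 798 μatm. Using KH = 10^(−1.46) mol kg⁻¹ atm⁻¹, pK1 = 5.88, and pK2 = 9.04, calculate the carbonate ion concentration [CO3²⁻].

[CO3²⁻] = 0.152 mmol/kg

[CO2*] = KH · pCO2 = 10^(−1.46) × 798×10^-6 = 2.767×10^-5 mol/kg
α₀ = 1/(1 + K1/[H⁺] + K1K2/[H⁺]²) = 1/(1 + 10^+1.95 + 10^+0.74) = 0.01046
DIC = [CO2*]/α₀ = 2.767×10^-5 / 0.01046 = 2.646 mmol/kg
[CO3²⁻] = α₂·DIC; α₂ = 0.05747, so [CO3²⁻] = 0.05747 × 2.646 = 0.152 mmol/kg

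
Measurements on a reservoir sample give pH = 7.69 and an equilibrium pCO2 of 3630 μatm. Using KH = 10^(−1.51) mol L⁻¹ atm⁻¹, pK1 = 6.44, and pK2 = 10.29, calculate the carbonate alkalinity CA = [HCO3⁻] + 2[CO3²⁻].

CA = 2.00 mmol/L

[CO2*] = KH · pCO2 = 10^(−1.51) × 3630×10^-6 = 1.122×10^-4 mol/L
α₀ = 1/(1 + K1/[H⁺] + K1K2/[H⁺]²) = 1/(1 + 10^+1.25 + 10^-1.35) = 0.05311
DIC = [CO2*]/α₀ = 1.122×10^-4 / 0.05311 = 2.112 mmol/L
CA = (α₁ + 2α₂)·DIC = (0.9445 + 2×0.002373) × 2.112 = 2.00 mmol/L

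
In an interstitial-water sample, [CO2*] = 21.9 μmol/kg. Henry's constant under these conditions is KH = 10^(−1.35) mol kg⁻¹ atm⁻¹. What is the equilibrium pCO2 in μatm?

pCO2 = 490 μatm

KH = 10^(−1.35) = 4.467×10^-2 mol kg⁻¹ atm⁻¹
pCO2 = [CO2*]/KH = 21.9×10^-6 / 4.467×10^-2 = 4.90×10^-4 atm = 490 μatm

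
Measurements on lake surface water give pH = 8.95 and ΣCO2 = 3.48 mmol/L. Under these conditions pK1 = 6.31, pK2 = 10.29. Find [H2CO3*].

[CO2*] = 7.61 μmol/L

α₀ = 1 / (1 + K1/[H⁺] + K1K2/[H⁺]²) = 1 / (1 + 10^+2.64 + 10^+1.30)
   = 1 / (1 + 436.52 + 19.953) = 1/457.47 = 0.002186
[CO2*] = α₀ × DIC = 0.002186 × 3.48 = 0.00761 mmol/L = 7.61 μmol/L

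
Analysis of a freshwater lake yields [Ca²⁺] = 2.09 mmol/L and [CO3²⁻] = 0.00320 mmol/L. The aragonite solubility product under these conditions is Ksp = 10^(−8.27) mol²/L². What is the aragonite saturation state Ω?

Ksp = 10^(−8.27) = 5.370×10^-9
Ω = [Ca²⁺][CO3²⁻]/Ksp = (2.09×10^-3)(0.00320×10^-3) / 5.370×10^-9 = 1.25

Ω = 1.25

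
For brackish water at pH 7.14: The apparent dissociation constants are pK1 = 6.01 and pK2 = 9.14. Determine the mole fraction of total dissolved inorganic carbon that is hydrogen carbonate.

α₁ = 1 / (1 + [H⁺]/K1 + K2/[H⁺]) = 1 / (1 + 10^-1.13 + 10^-2.00)
   = 1 / (1 + 0.074131 + 0.010000) = 1/1.0841 = 0.9224

α₁ = 0.922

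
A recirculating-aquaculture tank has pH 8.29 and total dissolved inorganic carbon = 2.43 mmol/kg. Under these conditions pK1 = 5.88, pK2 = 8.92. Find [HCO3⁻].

[HCO3⁻] = 1.96 mmol/kg

α₁ = 1 / (1 + [H⁺]/K1 + K2/[H⁺]) = 1 / (1 + 10^-2.41 + 10^-0.63)
   = 1 / (1 + 0.0038905 + 0.23442) = 1/1.2383 = 0.8076
[HCO3⁻] = α₁ × DIC = 0.8076 × 2.43 = 1.96 mmol/kg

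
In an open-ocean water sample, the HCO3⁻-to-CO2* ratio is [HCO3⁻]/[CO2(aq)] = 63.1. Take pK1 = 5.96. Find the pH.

From K1 = [H⁺][HCO3⁻]/[CO2(aq)]:  pH = pK1 + log₁₀([HCO3⁻]/[CO2(aq)])
log₁₀(63.1) = +1.800
pH = 5.96 + (+1.800) = 7.76

pH = 7.76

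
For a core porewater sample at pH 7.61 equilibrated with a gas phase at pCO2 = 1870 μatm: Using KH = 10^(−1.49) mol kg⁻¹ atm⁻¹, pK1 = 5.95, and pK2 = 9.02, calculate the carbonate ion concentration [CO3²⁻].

[CO3²⁻] = 0.108 mmol/kg

[CO2*] = KH · pCO2 = 10^(−1.49) × 1870×10^-6 = 6.051×10^-5 mol/kg
α₀ = 1/(1 + K1/[H⁺] + K1K2/[H⁺]²) = 1/(1 + 10^+1.66 + 10^+0.25) = 0.02062
DIC = [CO2*]/α₀ = 6.051×10^-5 / 0.02062 = 2.934 mmol/kg
[CO3²⁻] = α₂·DIC; α₂ = 0.03668, so [CO3²⁻] = 0.03668 × 2.934 = 0.108 mmol/kg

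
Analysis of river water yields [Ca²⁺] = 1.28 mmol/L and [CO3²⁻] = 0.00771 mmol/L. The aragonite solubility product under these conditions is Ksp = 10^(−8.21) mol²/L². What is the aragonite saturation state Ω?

Ksp = 10^(−8.21) = 6.166×10^-9
Ω = [Ca²⁺][CO3²⁻]/Ksp = (1.28×10^-3)(0.00771×10^-3) / 6.166×10^-9 = 1.60

Ω = 1.60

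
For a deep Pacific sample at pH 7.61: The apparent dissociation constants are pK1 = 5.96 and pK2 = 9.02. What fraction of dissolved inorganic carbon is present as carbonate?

α₂ = 1 / (1 + [H⁺]/K2 + [H⁺]²/(K1K2)) = 1 / (1 + 10^+1.41 + 10^-0.24)
   = 1 / (1 + 25.704 + 0.57544) = 1/27.279 = 0.03666

α₂ = 0.0367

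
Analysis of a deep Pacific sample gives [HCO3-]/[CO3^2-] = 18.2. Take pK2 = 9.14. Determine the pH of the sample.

From K2 = [H⁺][CO3^2-]/[HCO3-]:  pH = pK2 − log₁₀([HCO3-]/[CO3^2-])
log₁₀(18.2) = +1.260
pH = 9.14 − (+1.260) = 7.88

pH = 7.88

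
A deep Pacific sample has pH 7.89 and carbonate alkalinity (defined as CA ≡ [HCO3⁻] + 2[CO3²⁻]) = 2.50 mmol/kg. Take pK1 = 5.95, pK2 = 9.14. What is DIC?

CA = [HCO3⁻] + 2[CO3²⁻] = (α₁ + 2α₂)·DIC
At pH 7.89: [H⁺]/K1 = 10^-1.94 = 0.011482, K2/[H⁺] = 10^-1.25 = 0.056234
α₁ = 1/(1 + 0.011482 + 0.056234) = 1/1.0677 = 0.9366; α₂ = α₁·K2/[H⁺] = 0.05267
α₁ + 2α₂ = 1.0419
DIC = CA / (α₁ + 2α₂) = 2.50 / 1.0419 = 2.40 mmol/kg

DIC = 2.40 mmol/kg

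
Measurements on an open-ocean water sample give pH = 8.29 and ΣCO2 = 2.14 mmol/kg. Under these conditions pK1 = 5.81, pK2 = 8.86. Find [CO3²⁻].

α₂ = 1 / (1 + [H⁺]/K2 + [H⁺]²/(K1K2)) = 1 / (1 + 10^+0.57 + 10^-1.91)
   = 1 / (1 + 3.7154 + 0.012303) = 1/4.7277 = 0.2115
[CO3²⁻] = α₂ × DIC = 0.2115 × 2.14 = 0.453 mmol/kg

[CO3²⁻] = 0.453 mmol/kg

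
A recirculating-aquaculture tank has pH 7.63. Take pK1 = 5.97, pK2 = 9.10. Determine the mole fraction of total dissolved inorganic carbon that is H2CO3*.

α₀ = 0.0207

α₀ = 1 / (1 + K1/[H⁺] + K1K2/[H⁺]²) = 1 / (1 + 10^+1.66 + 10^+0.19)
   = 1 / (1 + 45.709 + 1.5488) = 1/48.258 = 0.02072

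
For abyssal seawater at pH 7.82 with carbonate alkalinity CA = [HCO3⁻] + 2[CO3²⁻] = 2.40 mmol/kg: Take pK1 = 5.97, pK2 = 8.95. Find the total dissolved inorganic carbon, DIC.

CA = [HCO3⁻] + 2[CO3²⁻] = (α₁ + 2α₂)·DIC
At pH 7.82: [H⁺]/K1 = 10^-1.85 = 0.014125, K2/[H⁺] = 10^-1.13 = 0.074131
α₁ = 1/(1 + 0.014125 + 0.074131) = 1/1.0883 = 0.9189; α₂ = α₁·K2/[H⁺] = 0.06812
α₁ + 2α₂ = 1.0551
DIC = CA / (α₁ + 2α₂) = 2.40 / 1.0551 = 2.27 mmol/kg

DIC = 2.27 mmol/kg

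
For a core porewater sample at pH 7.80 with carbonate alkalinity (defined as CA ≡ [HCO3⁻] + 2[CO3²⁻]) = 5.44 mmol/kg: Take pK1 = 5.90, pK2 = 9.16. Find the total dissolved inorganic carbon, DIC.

CA = [HCO3⁻] + 2[CO3²⁻] = (α₁ + 2α₂)·DIC
At pH 7.80: [H⁺]/K1 = 10^-1.90 = 0.012589, K2/[H⁺] = 10^-1.36 = 0.043652
α₁ = 1/(1 + 0.012589 + 0.043652) = 1/1.0562 = 0.9468; α₂ = α₁·K2/[H⁺] = 0.04133
α₁ + 2α₂ = 1.0294
DIC = CA / (α₁ + 2α₂) = 5.44 / 1.0294 = 5.28 mmol/kg

DIC = 5.28 mmol/kg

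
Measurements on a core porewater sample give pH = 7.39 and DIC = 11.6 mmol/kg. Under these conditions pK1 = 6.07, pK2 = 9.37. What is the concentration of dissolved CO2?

[CO2*] = 0.525 mmol/kg

α₀ = 1 / (1 + K1/[H⁺] + K1K2/[H⁺]²) = 1 / (1 + 10^+1.32 + 10^-0.66)
   = 1 / (1 + 20.893 + 0.21878) = 1/22.112 = 0.04522
[CO2*] = α₀ × DIC = 0.04522 × 11.6 = 0.525 mmol/kg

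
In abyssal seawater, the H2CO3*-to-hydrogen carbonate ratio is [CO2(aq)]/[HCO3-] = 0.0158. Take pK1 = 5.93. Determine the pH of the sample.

From K1 = [H⁺][HCO3-]/[CO2(aq)]:  pH = pK1 − log₁₀([CO2(aq)]/[HCO3-])
log₁₀(0.0158) = -1.801
pH = 5.93 − (-1.801) = 7.73

pH = 7.73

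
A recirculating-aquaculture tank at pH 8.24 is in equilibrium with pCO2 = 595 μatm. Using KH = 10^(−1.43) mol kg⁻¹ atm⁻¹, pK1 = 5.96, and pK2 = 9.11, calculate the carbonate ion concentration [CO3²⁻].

[CO2*] = KH · pCO2 = 10^(−1.43) × 595×10^-6 = 2.211×10^-5 mol/kg
α₀ = 1/(1 + K1/[H⁺] + K1K2/[H⁺]²) = 1/(1 + 10^+2.28 + 10^+1.41) = 0.004603
DIC = [CO2*]/α₀ = 2.211×10^-5 / 0.004603 = 4.803 mmol/kg
[CO3²⁻] = α₂·DIC; α₂ = 0.1183, so [CO3²⁻] = 0.1183 × 4.803 = 0.568 mmol/kg

[CO3²⁻] = 0.568 mmol/kg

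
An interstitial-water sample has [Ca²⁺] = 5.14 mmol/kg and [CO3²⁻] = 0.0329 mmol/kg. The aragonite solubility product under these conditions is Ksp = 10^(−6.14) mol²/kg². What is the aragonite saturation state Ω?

Ω = 0.233

Ksp = 10^(−6.14) = 7.244×10^-7
Ω = [Ca²⁺][CO3²⁻]/Ksp = (5.14×10^-3)(0.0329×10^-3) / 7.244×10^-7 = 0.233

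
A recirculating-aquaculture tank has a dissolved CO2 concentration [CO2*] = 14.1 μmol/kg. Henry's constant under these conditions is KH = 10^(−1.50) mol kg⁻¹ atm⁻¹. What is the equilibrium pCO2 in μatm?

pCO2 = 446 μatm

KH = 10^(−1.50) = 3.162×10^-2 mol kg⁻¹ atm⁻¹
pCO2 = [CO2*]/KH = 14.1×10^-6 / 3.162×10^-2 = 4.46×10^-4 atm = 446 μatm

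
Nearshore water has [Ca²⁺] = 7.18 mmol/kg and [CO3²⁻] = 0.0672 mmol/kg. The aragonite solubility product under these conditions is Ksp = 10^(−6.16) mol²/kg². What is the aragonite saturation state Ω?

Ksp = 10^(−6.16) = 6.918×10^-7
Ω = [Ca²⁺][CO3²⁻]/Ksp = (7.18×10^-3)(0.0672×10^-3) / 6.918×10^-7 = 0.697

Ω = 0.697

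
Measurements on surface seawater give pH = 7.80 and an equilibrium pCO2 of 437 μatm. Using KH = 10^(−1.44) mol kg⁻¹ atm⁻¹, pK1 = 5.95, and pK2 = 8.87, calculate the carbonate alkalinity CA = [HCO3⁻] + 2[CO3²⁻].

[CO2*] = KH · pCO2 = 10^(−1.44) × 437×10^-6 = 1.587×10^-5 mol/kg
α₀ = 1/(1 + K1/[H⁺] + K1K2/[H⁺]²) = 1/(1 + 10^+1.85 + 10^+0.78) = 0.01285
DIC = [CO2*]/α₀ = 1.587×10^-5 / 0.01285 = 1.235 mmol/kg
CA = (α₁ + 2α₂)·DIC = (0.9097 + 2×0.07743) × 1.235 = 1.31 mmol/kg

CA = 1.31 mmol/kg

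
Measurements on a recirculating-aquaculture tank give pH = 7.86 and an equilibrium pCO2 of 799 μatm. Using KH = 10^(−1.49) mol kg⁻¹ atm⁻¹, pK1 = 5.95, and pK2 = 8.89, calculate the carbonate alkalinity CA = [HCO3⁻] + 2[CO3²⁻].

CA = 2.49 mmol/kg

[CO2*] = KH · pCO2 = 10^(−1.49) × 799×10^-6 = 2.586×10^-5 mol/kg
α₀ = 1/(1 + K1/[H⁺] + K1K2/[H⁺]²) = 1/(1 + 10^+1.91 + 10^+0.88) = 0.01113
DIC = [CO2*]/α₀ = 2.586×10^-5 / 0.01113 = 2.324 mmol/kg
CA = (α₁ + 2α₂)·DIC = (0.9045 + 2×0.08441) × 2.324 = 2.49 mmol/kg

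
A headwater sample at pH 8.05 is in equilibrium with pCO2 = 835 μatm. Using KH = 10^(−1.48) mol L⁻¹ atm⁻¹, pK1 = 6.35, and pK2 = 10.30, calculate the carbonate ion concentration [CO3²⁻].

[CO2*] = KH · pCO2 = 10^(−1.48) × 835×10^-6 = 2.765×10^-5 mol/L
α₀ = 1/(1 + K1/[H⁺] + K1K2/[H⁺]²) = 1/(1 + 10^+1.70 + 10^-0.55) = 0.01946
DIC = [CO2*]/α₀ = 2.765×10^-5 / 0.01946 = 1.421 mmol/L
[CO3²⁻] = α₂·DIC; α₂ = 0.005483, so [CO3²⁻] = 0.005483 × 1.421 = 0.00779 mmol/L = 7.79 μmol/L

[CO3²⁻] = 7.79 μmol/L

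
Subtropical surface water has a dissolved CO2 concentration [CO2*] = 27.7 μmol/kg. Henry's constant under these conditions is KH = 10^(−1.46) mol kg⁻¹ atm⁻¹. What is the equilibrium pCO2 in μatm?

KH = 10^(−1.46) = 3.467×10^-2 mol kg⁻¹ atm⁻¹
pCO2 = [CO2*]/KH = 27.7×10^-6 / 3.467×10^-2 = 7.99×10^-4 atm = 799 μatm

pCO2 = 799 μatm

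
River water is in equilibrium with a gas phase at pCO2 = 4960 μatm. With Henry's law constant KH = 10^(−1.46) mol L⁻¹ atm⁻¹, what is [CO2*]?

[CO2*] = 172 μmol/L

KH = 10^(−1.46) = 3.467×10^-2 mol L⁻¹ atm⁻¹
[CO2*] = KH · pCO2 = 3.467×10^-2 × 4960×10^-6 atm = 1.72×10^-4 mol/L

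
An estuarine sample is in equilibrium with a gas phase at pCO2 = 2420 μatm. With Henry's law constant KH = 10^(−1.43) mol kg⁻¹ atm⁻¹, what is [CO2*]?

[CO2*] = 89.9 μmol/kg

KH = 10^(−1.43) = 3.715×10^-2 mol kg⁻¹ atm⁻¹
[CO2*] = KH · pCO2 = 3.715×10^-2 × 2420×10^-6 atm = 8.99×10^-5 mol/kg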